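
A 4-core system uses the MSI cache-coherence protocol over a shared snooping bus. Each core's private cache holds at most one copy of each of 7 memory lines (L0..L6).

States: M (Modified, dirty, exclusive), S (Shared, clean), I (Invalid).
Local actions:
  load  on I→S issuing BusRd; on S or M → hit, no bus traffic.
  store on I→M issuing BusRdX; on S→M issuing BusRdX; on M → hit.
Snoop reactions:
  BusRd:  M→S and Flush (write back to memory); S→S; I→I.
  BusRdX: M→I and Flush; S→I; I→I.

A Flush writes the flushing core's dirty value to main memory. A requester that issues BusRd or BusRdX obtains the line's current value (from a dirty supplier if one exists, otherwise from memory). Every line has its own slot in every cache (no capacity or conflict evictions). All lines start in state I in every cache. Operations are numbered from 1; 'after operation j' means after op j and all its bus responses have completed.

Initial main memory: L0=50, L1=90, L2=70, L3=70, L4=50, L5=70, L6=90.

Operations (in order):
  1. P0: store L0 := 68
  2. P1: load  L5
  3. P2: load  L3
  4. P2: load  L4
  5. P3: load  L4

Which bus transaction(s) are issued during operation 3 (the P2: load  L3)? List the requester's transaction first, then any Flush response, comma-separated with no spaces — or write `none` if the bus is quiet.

bus = BusRd

step 1: P0: store L0 := 68  ⟶  MIII  (L0)  txn=BusRdX  M[L0]=50
step 2: P1: load  L5  ⟶  ISII  (L5)  txn=BusRd  M[L5]=70
step 3: P2: load  L3  ⟶  IISI  (L3)  txn=BusRd  M[L3]=70
step 4: P2: load  L4  ⟶  IISI  (L4)  txn=BusRd  M[L4]=50
step 5: P3: load  L4  ⟶  IISS  (L4)  txn=BusRd  M[L4]=50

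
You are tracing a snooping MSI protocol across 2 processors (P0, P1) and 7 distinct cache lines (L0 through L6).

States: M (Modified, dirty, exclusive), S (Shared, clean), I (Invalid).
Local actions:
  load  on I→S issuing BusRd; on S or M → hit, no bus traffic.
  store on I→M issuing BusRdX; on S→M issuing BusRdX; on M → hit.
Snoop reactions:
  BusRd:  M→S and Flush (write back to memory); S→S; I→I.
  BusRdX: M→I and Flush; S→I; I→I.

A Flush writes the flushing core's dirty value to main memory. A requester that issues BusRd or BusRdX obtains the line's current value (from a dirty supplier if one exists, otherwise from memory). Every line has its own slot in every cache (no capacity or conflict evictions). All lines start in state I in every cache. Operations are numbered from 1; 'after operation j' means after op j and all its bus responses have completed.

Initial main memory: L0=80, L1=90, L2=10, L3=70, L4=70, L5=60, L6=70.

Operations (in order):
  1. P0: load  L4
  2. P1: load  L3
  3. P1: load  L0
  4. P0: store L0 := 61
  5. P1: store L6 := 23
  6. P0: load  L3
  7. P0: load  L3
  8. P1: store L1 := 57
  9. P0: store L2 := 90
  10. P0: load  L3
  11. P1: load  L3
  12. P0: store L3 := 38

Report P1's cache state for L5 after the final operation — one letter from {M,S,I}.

state = I

[1] P0: load  L4 | P0:S(70), P1:I | bus: BusRd
[2] P1: load  L3 | P0:I, P1:S(70) | bus: BusRd
[3] P1: load  L0 | P0:I, P1:S(80) | bus: BusRd
[4] P0: store L0 := 61 | P0:M(61), P1:I | bus: BusRdX
[5] P1: store L6 := 23 | P0:I, P1:M(23) | bus: BusRdX
[6] P0: load  L3 | P0:S(70), P1:S(70) | bus: BusRd
[7] P0: load  L3 | P0:S(70), P1:S(70) | bus: none
[8] P1: store L1 := 57 | P0:I, P1:M(57) | bus: BusRdX
[9] P0: store L2 := 90 | P0:M(90), P1:I | bus: BusRdX
[10] P0: load  L3 | P0:S(70), P1:S(70) | bus: none
[11] P1: load  L3 | P0:S(70), P1:S(70) | bus: none
[12] P0: store L3 := 38 | P0:M(38), P1:I | bus: BusRdX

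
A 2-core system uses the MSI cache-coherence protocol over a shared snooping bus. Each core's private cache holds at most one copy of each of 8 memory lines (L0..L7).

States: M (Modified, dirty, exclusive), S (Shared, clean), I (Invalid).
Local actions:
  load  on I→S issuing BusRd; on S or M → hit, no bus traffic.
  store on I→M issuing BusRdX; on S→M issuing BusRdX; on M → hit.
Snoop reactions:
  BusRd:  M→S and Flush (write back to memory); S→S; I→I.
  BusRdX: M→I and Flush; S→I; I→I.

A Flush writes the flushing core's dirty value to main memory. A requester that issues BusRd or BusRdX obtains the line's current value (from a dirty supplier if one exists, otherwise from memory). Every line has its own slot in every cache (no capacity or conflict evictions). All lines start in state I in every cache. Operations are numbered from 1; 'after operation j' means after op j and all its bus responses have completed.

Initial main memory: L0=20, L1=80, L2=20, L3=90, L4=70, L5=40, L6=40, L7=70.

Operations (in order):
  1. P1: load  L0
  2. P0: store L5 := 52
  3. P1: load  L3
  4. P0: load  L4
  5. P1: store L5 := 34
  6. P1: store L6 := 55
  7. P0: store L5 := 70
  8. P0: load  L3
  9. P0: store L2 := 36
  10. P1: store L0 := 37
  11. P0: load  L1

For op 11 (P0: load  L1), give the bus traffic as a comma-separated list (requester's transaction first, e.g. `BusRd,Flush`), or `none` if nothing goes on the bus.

bus = BusRd

1. P1: load  L0  bus=[BusRd]  L0: P0=I P1=S  mem[L0]=20
2. P0: store L5 := 52  bus=[BusRdX]  L5: P0=M P1=I  mem[L5]=40
3. P1: load  L3  bus=[BusRd]  L3: P0=I P1=S  mem[L3]=90
4. P0: load  L4  bus=[BusRd]  L4: P0=S P1=I  mem[L4]=70
5. P1: store L5 := 34  bus=[BusRdX,Flush]  L5: P0=I P1=M  mem[L5]=52
6. P1: store L6 := 55  bus=[BusRdX]  L6: P0=I P1=M  mem[L6]=40
7. P0: store L5 := 70  bus=[BusRdX,Flush]  L5: P0=M P1=I  mem[L5]=34
8. P0: load  L3  bus=[BusRd]  L3: P0=S P1=S  mem[L3]=90
9. P0: store L2 := 36  bus=[BusRdX]  L2: P0=M P1=I  mem[L2]=20
10. P1: store L0 := 37  bus=[BusRdX]  L0: P0=I P1=M  mem[L0]=20
11. P0: load  L1  bus=[BusRd]  L1: P0=S P1=I  mem[L1]=80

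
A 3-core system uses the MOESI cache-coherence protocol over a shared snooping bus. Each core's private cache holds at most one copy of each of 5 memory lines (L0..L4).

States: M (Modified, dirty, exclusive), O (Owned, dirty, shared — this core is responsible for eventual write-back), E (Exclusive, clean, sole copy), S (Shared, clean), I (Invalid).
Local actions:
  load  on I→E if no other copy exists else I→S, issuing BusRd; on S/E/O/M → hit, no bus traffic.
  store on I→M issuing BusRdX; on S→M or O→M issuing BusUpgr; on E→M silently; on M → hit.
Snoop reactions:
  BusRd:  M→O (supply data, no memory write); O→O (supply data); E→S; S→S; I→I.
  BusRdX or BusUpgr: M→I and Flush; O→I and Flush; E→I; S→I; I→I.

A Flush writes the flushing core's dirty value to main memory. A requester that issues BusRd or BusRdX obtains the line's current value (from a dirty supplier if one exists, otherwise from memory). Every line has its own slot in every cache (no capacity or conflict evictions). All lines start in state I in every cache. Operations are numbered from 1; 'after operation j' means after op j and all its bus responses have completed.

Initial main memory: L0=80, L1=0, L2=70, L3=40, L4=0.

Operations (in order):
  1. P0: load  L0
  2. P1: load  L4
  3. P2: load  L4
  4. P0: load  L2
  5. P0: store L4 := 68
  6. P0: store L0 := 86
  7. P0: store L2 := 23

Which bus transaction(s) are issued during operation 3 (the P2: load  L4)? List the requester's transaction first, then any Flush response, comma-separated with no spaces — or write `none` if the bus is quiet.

bus = BusRd

step 1: P0: load  L0  ⟶  EII  (L0)  txn=BusRd  M[L0]=80
step 2: P1: load  L4  ⟶  IEI  (L4)  txn=BusRd  M[L4]=0
step 3: P2: load  L4  ⟶  ISS  (L4)  txn=BusRd  M[L4]=0
step 4: P0: load  L2  ⟶  EII  (L2)  txn=BusRd  M[L2]=70
step 5: P0: store L4 := 68  ⟶  MII  (L4)  txn=BusRdX  M[L4]=0
step 6: P0: store L0 := 86  ⟶  MII  (L0)  txn=∅  M[L0]=80
step 7: P0: store L2 := 23  ⟶  MII  (L2)  txn=∅  M[L2]=70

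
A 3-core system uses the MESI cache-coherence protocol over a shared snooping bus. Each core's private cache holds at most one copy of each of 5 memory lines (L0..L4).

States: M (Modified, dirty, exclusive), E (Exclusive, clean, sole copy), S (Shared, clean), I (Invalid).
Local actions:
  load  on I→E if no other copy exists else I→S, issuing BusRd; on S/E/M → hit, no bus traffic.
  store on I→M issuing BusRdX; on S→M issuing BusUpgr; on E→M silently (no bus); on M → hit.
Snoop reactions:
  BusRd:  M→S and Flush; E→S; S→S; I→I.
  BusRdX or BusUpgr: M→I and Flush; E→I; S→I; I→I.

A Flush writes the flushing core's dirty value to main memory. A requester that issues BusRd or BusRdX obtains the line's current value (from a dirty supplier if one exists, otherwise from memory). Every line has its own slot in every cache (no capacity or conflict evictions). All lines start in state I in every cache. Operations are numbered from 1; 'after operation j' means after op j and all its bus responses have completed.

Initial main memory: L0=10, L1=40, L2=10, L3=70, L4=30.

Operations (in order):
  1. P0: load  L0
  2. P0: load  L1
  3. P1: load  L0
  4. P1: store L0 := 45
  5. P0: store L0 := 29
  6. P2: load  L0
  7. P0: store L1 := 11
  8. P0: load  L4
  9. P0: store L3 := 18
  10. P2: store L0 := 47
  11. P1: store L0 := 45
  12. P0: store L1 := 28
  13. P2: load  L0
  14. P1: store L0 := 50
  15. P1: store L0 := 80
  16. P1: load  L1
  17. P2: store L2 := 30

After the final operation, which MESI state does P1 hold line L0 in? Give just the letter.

[1] P0: load  L0 | P0:E(10), P1:I, P2:I | bus: BusRd
[2] P0: load  L1 | P0:E(40), P1:I, P2:I | bus: BusRd
[3] P1: load  L0 | P0:S(10), P1:S(10), P2:I | bus: BusRd
[4] P1: store L0 := 45 | P0:I, P1:M(45), P2:I | bus: BusUpgr
[5] P0: store L0 := 29 | P0:M(29), P1:I, P2:I | bus: BusRdX,Flush
[6] P2: load  L0 | P0:S(29), P1:I, P2:S(29) | bus: BusRd,Flush
[7] P0: store L1 := 11 | P0:M(11), P1:I, P2:I | bus: none
[8] P0: load  L4 | P0:E(30), P1:I, P2:I | bus: BusRd
[9] P0: store L3 := 18 | P0:M(18), P1:I, P2:I | bus: BusRdX
[10] P2: store L0 := 47 | P0:I, P1:I, P2:M(47) | bus: BusUpgr
[11] P1: store L0 := 45 | P0:I, P1:M(45), P2:I | bus: BusRdX,Flush
[12] P0: store L1 := 28 | P0:M(28), P1:I, P2:I | bus: none
[13] P2: load  L0 | P0:I, P1:S(45), P2:S(45) | bus: BusRd,Flush
[14] P1: store L0 := 50 | P0:I, P1:M(50), P2:I | bus: BusUpgr
[15] P1: store L0 := 80 | P0:I, P1:M(80), P2:I | bus: none
[16] P1: load  L1 | P0:S(28), P1:S(28), P2:I | bus: BusRd,Flush
[17] P2: store L2 := 30 | P0:I, P1:I, P2:M(30) | bus: BusRdX

state = M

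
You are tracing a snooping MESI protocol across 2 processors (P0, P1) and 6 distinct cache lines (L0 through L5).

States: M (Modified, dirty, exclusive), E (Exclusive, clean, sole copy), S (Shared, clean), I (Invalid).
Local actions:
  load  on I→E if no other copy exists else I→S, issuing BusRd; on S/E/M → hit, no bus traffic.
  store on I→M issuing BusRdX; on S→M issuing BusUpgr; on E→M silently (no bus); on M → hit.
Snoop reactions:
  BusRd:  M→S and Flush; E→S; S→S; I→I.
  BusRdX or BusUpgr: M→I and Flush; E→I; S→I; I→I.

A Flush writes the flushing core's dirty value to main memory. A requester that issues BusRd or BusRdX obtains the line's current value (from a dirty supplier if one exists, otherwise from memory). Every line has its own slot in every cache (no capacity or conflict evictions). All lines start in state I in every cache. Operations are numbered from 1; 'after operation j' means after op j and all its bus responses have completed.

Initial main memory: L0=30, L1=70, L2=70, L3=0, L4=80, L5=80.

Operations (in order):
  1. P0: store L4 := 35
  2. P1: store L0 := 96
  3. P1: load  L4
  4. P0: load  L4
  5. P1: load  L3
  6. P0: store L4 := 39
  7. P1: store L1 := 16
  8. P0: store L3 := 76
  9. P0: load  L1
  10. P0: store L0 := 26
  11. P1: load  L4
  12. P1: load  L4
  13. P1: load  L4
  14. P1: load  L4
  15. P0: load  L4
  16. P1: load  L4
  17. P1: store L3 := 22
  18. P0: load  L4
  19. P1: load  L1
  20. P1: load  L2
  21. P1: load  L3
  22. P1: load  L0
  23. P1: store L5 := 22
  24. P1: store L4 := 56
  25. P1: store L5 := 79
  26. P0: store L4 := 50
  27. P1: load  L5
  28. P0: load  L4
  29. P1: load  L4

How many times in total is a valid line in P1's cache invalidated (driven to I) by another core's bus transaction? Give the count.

invalidations = 4

  op1 P0: store L4 := 35 → M/I on L4; bus BusRdX; mem=80
  op2 P1: store L0 := 96 → I/M on L0; bus BusRdX; mem=30
  op3 P1: load  L4 → S/S on L4; bus BusRd Flush; mem=35
  op4 P0: load  L4 → S/S on L4; bus (none); mem=35
  op5 P1: load  L3 → I/E on L3; bus BusRd; mem=0
  op6 P0: store L4 := 39 → M/I on L4; bus BusUpgr; mem=35
  op7 P1: store L1 := 16 → I/M on L1; bus BusRdX; mem=70
  op8 P0: store L3 := 76 → M/I on L3; bus BusRdX; mem=0
  op9 P0: load  L1 → S/S on L1; bus BusRd Flush; mem=16
  op10 P0: store L0 := 26 → M/I on L0; bus BusRdX Flush; mem=96
  op11 P1: load  L4 → S/S on L4; bus BusRd Flush; mem=39
  op12 P1: load  L4 → S/S on L4; bus (none); mem=39
  op13 P1: load  L4 → S/S on L4; bus (none); mem=39
  op14 P1: load  L4 → S/S on L4; bus (none); mem=39
  op15 P0: load  L4 → S/S on L4; bus (none); mem=39
  op16 P1: load  L4 → S/S on L4; bus (none); mem=39
  op17 P1: store L3 := 22 → I/M on L3; bus BusRdX Flush; mem=76
  op18 P0: load  L4 → S/S on L4; bus (none); mem=39
  op19 P1: load  L1 → S/S on L1; bus (none); mem=16
  op20 P1: load  L2 → I/E on L2; bus BusRd; mem=70
  op21 P1: load  L3 → I/M on L3; bus (none); mem=76
  op22 P1: load  L0 → S/S on L0; bus BusRd Flush; mem=26
  op23 P1: store L5 := 22 → I/M on L5; bus BusRdX; mem=80
  op24 P1: store L4 := 56 → I/M on L4; bus BusUpgr; mem=39
  op25 P1: store L5 := 79 → I/M on L5; bus (none); mem=80
  op26 P0: store L4 := 50 → M/I on L4; bus BusRdX Flush; mem=56
  op27 P1: load  L5 → I/M on L5; bus (none); mem=80
  op28 P0: load  L4 → M/I on L4; bus (none); mem=56
  op29 P1: load  L4 → S/S on L4; bus BusRd Flush; mem=50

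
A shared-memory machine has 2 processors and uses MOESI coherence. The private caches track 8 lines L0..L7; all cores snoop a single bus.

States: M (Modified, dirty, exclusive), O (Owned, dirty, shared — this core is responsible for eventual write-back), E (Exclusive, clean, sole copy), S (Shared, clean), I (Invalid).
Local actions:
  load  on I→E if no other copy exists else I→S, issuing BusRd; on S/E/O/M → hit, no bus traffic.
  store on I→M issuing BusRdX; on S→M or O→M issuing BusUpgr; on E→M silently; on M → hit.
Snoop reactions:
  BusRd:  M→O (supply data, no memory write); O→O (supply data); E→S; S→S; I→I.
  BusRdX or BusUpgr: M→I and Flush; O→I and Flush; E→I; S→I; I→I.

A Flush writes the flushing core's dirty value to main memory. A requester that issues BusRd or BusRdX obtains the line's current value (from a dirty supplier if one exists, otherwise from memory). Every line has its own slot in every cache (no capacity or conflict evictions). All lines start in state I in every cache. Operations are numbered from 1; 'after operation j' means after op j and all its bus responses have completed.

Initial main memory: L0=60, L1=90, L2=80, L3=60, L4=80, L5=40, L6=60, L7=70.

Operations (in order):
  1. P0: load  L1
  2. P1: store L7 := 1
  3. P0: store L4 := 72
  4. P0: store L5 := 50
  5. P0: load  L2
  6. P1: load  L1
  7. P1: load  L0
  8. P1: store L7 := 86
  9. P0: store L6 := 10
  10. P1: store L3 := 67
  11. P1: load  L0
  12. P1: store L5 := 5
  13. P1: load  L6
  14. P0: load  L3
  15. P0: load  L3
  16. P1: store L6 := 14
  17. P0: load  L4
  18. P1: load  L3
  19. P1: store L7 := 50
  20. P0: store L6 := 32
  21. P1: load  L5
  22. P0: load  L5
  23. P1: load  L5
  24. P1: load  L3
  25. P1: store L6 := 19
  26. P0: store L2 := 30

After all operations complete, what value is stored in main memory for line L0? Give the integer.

  op1 P0: load  L1 → E/I on L1; bus BusRd; mem=90
  op2 P1: store L7 := 1 → I/M on L7; bus BusRdX; mem=70
  op3 P0: store L4 := 72 → M/I on L4; bus BusRdX; mem=80
  op4 P0: store L5 := 50 → M/I on L5; bus BusRdX; mem=40
  op5 P0: load  L2 → E/I on L2; bus BusRd; mem=80
  op6 P1: load  L1 → S/S on L1; bus BusRd; mem=90
  op7 P1: load  L0 → I/E on L0; bus BusRd; mem=60
  op8 P1: store L7 := 86 → I/M on L7; bus (none); mem=70
  op9 P0: store L6 := 10 → M/I on L6; bus BusRdX; mem=60
  op10 P1: store L3 := 67 → I/M on L3; bus BusRdX; mem=60
  op11 P1: load  L0 → I/E on L0; bus (none); mem=60
  op12 P1: store L5 := 5 → I/M on L5; bus BusRdX Flush; mem=50
  op13 P1: load  L6 → O/S on L6; bus BusRd; mem=60
  op14 P0: load  L3 → S/O on L3; bus BusRd; mem=60
  op15 P0: load  L3 → S/O on L3; bus (none); mem=60
  op16 P1: store L6 := 14 → I/M on L6; bus BusUpgr Flush; mem=10
  op17 P0: load  L4 → M/I on L4; bus (none); mem=80
  op18 P1: load  L3 → S/O on L3; bus (none); mem=60
  op19 P1: store L7 := 50 → I/M on L7; bus (none); mem=70
  op20 P0: store L6 := 32 → M/I on L6; bus BusRdX Flush; mem=14
  op21 P1: load  L5 → I/M on L5; bus (none); mem=50
  op22 P0: load  L5 → S/O on L5; bus BusRd; mem=50
  op23 P1: load  L5 → S/O on L5; bus (none); mem=50
  op24 P1: load  L3 → S/O on L3; bus (none); mem=60
  op25 P1: store L6 := 19 → I/M on L6; bus BusRdX Flush; mem=32
  op26 P0: store L2 := 30 → M/I on L2; bus (none); mem=80

memory[L0] = 60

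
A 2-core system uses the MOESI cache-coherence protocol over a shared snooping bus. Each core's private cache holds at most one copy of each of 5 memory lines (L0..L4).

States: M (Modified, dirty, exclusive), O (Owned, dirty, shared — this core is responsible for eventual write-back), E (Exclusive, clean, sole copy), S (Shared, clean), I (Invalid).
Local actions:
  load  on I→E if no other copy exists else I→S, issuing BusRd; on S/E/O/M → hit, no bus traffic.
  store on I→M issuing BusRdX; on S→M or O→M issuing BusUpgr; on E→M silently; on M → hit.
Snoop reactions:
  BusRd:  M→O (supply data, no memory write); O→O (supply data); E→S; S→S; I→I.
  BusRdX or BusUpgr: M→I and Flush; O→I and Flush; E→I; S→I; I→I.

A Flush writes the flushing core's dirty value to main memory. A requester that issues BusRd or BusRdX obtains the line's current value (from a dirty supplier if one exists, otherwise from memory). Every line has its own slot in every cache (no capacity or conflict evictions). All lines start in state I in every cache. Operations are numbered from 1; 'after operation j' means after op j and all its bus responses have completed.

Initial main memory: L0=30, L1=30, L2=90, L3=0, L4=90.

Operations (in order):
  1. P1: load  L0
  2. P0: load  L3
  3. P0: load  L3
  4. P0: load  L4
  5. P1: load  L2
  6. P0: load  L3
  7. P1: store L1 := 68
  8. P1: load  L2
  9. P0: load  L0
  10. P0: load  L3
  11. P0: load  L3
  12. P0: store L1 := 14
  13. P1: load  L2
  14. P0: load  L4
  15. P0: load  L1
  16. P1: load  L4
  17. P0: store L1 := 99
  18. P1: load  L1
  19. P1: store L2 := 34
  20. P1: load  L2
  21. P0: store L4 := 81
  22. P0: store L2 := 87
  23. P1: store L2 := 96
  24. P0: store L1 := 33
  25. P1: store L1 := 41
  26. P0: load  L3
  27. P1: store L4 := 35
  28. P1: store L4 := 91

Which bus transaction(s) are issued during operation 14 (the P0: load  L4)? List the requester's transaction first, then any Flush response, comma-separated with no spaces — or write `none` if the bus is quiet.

step 1: P1: load  L0  ⟶  IE  (L0)  txn=BusRd  M[L0]=30
step 2: P0: load  L3  ⟶  EI  (L3)  txn=BusRd  M[L3]=0
step 3: P0: load  L3  ⟶  EI  (L3)  txn=∅  M[L3]=0
step 4: P0: load  L4  ⟶  EI  (L4)  txn=BusRd  M[L4]=90
step 5: P1: load  L2  ⟶  IE  (L2)  txn=BusRd  M[L2]=90
step 6: P0: load  L3  ⟶  EI  (L3)  txn=∅  M[L3]=0
step 7: P1: store L1 := 68  ⟶  IM  (L1)  txn=BusRdX  M[L1]=30
step 8: P1: load  L2  ⟶  IE  (L2)  txn=∅  M[L2]=90
step 9: P0: load  L0  ⟶  SS  (L0)  txn=BusRd  M[L0]=30
step 10: P0: load  L3  ⟶  EI  (L3)  txn=∅  M[L3]=0
step 11: P0: load  L3  ⟶  EI  (L3)  txn=∅  M[L3]=0
step 12: P0: store L1 := 14  ⟶  MI  (L1)  txn=BusRdX+Flush  M[L1]=68
step 13: P1: load  L2  ⟶  IE  (L2)  txn=∅  M[L2]=90
step 14: P0: load  L4  ⟶  EI  (L4)  txn=∅  M[L4]=90
step 15: P0: load  L1  ⟶  MI  (L1)  txn=∅  M[L1]=68
step 16: P1: load  L4  ⟶  SS  (L4)  txn=BusRd  M[L4]=90
step 17: P0: store L1 := 99  ⟶  MI  (L1)  txn=∅  M[L1]=68
step 18: P1: load  L1  ⟶  OS  (L1)  txn=BusRd  M[L1]=68
step 19: P1: store L2 := 34  ⟶  IM  (L2)  txn=∅  M[L2]=90
step 20: P1: load  L2  ⟶  IM  (L2)  txn=∅  M[L2]=90
step 21: P0: store L4 := 81  ⟶  MI  (L4)  txn=BusUpgr  M[L4]=90
step 22: P0: store L2 := 87  ⟶  MI  (L2)  txn=BusRdX+Flush  M[L2]=34
step 23: P1: store L2 := 96  ⟶  IM  (L2)  txn=BusRdX+Flush  M[L2]=87
step 24: P0: store L1 := 33  ⟶  MI  (L1)  txn=BusUpgr  M[L1]=68
step 25: P1: store L1 := 41  ⟶  IM  (L1)  txn=BusRdX+Flush  M[L1]=33
step 26: P0: load  L3  ⟶  EI  (L3)  txn=∅  M[L3]=0
step 27: P1: store L4 := 35  ⟶  IM  (L4)  txn=BusRdX+Flush  M[L4]=81
step 28: P1: store L4 := 91  ⟶  IM  (L4)  txn=∅  M[L4]=81

bus = none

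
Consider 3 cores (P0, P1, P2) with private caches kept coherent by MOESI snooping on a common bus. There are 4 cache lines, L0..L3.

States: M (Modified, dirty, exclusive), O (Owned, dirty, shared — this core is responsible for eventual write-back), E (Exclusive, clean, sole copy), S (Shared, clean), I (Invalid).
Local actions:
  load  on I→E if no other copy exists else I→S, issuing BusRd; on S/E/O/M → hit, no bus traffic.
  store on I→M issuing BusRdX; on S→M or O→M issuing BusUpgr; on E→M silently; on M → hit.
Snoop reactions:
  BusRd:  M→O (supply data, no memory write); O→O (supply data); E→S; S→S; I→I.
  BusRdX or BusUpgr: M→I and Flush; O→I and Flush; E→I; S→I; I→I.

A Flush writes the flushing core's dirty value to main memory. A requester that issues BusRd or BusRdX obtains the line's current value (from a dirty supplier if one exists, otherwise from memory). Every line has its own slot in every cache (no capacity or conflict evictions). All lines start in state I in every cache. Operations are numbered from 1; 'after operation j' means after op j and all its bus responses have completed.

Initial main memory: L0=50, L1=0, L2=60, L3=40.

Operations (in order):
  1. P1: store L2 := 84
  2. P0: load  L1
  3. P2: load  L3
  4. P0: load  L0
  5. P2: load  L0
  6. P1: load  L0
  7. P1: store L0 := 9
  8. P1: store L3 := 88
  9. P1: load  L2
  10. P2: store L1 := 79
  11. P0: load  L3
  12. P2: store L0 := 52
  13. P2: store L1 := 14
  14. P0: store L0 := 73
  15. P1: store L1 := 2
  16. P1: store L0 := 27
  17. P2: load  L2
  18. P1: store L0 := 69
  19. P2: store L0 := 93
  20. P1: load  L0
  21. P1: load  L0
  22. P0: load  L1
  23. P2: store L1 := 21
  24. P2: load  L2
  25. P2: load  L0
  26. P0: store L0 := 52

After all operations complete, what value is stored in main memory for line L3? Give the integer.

memory[L3] = 40

1. P1: store L2 := 84  bus=[BusRdX]  L2: P0=I P1=M P2=I  mem[L2]=60
2. P0: load  L1  bus=[BusRd]  L1: P0=E P1=I P2=I  mem[L1]=0
3. P2: load  L3  bus=[BusRd]  L3: P0=I P1=I P2=E  mem[L3]=40
4. P0: load  L0  bus=[BusRd]  L0: P0=E P1=I P2=I  mem[L0]=50
5. P2: load  L0  bus=[BusRd]  L0: P0=S P1=I P2=S  mem[L0]=50
6. P1: load  L0  bus=[BusRd]  L0: P0=S P1=S P2=S  mem[L0]=50
7. P1: store L0 := 9  bus=[BusUpgr]  L0: P0=I P1=M P2=I  mem[L0]=50
8. P1: store L3 := 88  bus=[BusRdX]  L3: P0=I P1=M P2=I  mem[L3]=40
9. P1: load  L2  bus=[-]  L2: P0=I P1=M P2=I  mem[L2]=60
10. P2: store L1 := 79  bus=[BusRdX]  L1: P0=I P1=I P2=M  mem[L1]=0
11. P0: load  L3  bus=[BusRd]  L3: P0=S P1=O P2=I  mem[L3]=40
12. P2: store L0 := 52  bus=[BusRdX,Flush]  L0: P0=I P1=I P2=M  mem[L0]=9
13. P2: store L1 := 14  bus=[-]  L1: P0=I P1=I P2=M  mem[L1]=0
14. P0: store L0 := 73  bus=[BusRdX,Flush]  L0: P0=M P1=I P2=I  mem[L0]=52
15. P1: store L1 := 2  bus=[BusRdX,Flush]  L1: P0=I P1=M P2=I  mem[L1]=14
16. P1: store L0 := 27  bus=[BusRdX,Flush]  L0: P0=I P1=M P2=I  mem[L0]=73
17. P2: load  L2  bus=[BusRd]  L2: P0=I P1=O P2=S  mem[L2]=60
18. P1: store L0 := 69  bus=[-]  L0: P0=I P1=M P2=I  mem[L0]=73
19. P2: store L0 := 93  bus=[BusRdX,Flush]  L0: P0=I P1=I P2=M  mem[L0]=69
20. P1: load  L0  bus=[BusRd]  L0: P0=I P1=S P2=O  mem[L0]=69
21. P1: load  L0  bus=[-]  L0: P0=I P1=S P2=O  mem[L0]=69
22. P0: load  L1  bus=[BusRd]  L1: P0=S P1=O P2=I  mem[L1]=14
23. P2: store L1 := 21  bus=[BusRdX,Flush]  L1: P0=I P1=I P2=M  mem[L1]=2
24. P2: load  L2  bus=[-]  L2: P0=I P1=O P2=S  mem[L2]=60
25. P2: load  L0  bus=[-]  L0: P0=I P1=S P2=O  mem[L0]=69
26. P0: store L0 := 52  bus=[BusRdX,Flush]  L0: P0=M P1=I P2=I  mem[L0]=93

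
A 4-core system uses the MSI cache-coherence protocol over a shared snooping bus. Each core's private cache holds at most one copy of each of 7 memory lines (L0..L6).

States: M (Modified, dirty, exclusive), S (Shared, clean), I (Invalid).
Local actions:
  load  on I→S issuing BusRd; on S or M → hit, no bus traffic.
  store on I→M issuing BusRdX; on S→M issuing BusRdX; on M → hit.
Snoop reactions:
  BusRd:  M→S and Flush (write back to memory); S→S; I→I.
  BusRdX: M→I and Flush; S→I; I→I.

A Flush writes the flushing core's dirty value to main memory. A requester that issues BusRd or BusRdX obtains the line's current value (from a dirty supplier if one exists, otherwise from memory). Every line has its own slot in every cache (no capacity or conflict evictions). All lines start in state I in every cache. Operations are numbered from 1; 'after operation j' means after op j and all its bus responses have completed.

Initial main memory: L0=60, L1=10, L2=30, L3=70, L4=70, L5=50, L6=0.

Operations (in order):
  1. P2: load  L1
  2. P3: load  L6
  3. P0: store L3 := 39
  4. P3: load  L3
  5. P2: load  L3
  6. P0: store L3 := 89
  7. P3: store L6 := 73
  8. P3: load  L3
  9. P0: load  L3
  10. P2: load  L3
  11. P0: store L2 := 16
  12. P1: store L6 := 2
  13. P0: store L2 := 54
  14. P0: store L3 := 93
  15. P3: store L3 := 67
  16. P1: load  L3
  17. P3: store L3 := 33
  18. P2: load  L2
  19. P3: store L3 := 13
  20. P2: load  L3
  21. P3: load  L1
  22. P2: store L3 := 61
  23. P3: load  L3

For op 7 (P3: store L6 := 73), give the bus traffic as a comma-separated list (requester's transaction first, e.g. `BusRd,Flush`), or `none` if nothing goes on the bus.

bus = BusRdX

[1] P2: load  L1 | P0:I, P1:I, P2:S(10), P3:I | bus: BusRd
[2] P3: load  L6 | P0:I, P1:I, P2:I, P3:S(0) | bus: BusRd
[3] P0: store L3 := 39 | P0:M(39), P1:I, P2:I, P3:I | bus: BusRdX
[4] P3: load  L3 | P0:S(39), P1:I, P2:I, P3:S(39) | bus: BusRd,Flush
[5] P2: load  L3 | P0:S(39), P1:I, P2:S(39), P3:S(39) | bus: BusRd
[6] P0: store L3 := 89 | P0:M(89), P1:I, P2:I, P3:I | bus: BusRdX
[7] P3: store L6 := 73 | P0:I, P1:I, P2:I, P3:M(73) | bus: BusRdX
[8] P3: load  L3 | P0:S(89), P1:I, P2:I, P3:S(89) | bus: BusRd,Flush
[9] P0: load  L3 | P0:S(89), P1:I, P2:I, P3:S(89) | bus: none
[10] P2: load  L3 | P0:S(89), P1:I, P2:S(89), P3:S(89) | bus: BusRd
[11] P0: store L2 := 16 | P0:M(16), P1:I, P2:I, P3:I | bus: BusRdX
[12] P1: store L6 := 2 | P0:I, P1:M(2), P2:I, P3:I | bus: BusRdX,Flush
[13] P0: store L2 := 54 | P0:M(54), P1:I, P2:I, P3:I | bus: none
[14] P0: store L3 := 93 | P0:M(93), P1:I, P2:I, P3:I | bus: BusRdX
[15] P3: store L3 := 67 | P0:I, P1:I, P2:I, P3:M(67) | bus: BusRdX,Flush
[16] P1: load  L3 | P0:I, P1:S(67), P2:I, P3:S(67) | bus: BusRd,Flush
[17] P3: store L3 := 33 | P0:I, P1:I, P2:I, P3:M(33) | bus: BusRdX
[18] P2: load  L2 | P0:S(54), P1:I, P2:S(54), P3:I | bus: BusRd,Flush
[19] P3: store L3 := 13 | P0:I, P1:I, P2:I, P3:M(13) | bus: none
[20] P2: load  L3 | P0:I, P1:I, P2:S(13), P3:S(13) | bus: BusRd,Flush
[21] P3: load  L1 | P0:I, P1:I, P2:S(10), P3:S(10) | bus: BusRd
[22] P2: store L3 := 61 | P0:I, P1:I, P2:M(61), P3:I | bus: BusRdX
[23] P3: load  L3 | P0:I, P1:I, P2:S(61), P3:S(61) | bus: BusRd,Flush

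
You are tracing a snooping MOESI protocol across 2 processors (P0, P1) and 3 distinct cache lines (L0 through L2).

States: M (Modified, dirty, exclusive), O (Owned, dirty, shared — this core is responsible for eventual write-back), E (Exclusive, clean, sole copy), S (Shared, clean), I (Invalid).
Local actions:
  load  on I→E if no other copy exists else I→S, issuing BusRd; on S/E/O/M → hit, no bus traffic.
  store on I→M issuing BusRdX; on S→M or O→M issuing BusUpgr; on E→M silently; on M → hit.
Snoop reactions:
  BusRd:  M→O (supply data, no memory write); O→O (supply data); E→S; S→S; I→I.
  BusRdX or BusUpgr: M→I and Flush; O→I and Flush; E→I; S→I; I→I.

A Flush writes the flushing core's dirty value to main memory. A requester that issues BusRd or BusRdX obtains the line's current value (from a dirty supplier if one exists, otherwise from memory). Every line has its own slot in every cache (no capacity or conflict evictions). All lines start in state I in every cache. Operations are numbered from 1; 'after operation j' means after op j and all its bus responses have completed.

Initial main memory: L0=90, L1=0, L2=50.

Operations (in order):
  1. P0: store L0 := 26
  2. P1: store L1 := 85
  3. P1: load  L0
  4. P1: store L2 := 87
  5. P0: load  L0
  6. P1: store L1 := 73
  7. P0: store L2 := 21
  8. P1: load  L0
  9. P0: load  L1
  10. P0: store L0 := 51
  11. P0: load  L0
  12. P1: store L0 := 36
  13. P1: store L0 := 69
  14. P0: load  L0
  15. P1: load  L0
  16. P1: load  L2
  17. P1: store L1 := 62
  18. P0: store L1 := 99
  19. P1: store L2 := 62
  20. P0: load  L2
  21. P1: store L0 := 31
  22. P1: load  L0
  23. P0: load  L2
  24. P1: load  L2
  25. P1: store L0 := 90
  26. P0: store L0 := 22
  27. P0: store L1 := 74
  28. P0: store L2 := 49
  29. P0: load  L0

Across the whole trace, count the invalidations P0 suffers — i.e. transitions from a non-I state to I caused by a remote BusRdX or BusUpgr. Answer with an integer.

invalidations = 4

  op1 P0: store L0 := 26 → M/I on L0; bus BusRdX; mem=90
  op2 P1: store L1 := 85 → I/M on L1; bus BusRdX; mem=0
  op3 P1: load  L0 → O/S on L0; bus BusRd; mem=90
  op4 P1: store L2 := 87 → I/M on L2; bus BusRdX; mem=50
  op5 P0: load  L0 → O/S on L0; bus (none); mem=90
  op6 P1: store L1 := 73 → I/M on L1; bus (none); mem=0
  op7 P0: store L2 := 21 → M/I on L2; bus BusRdX Flush; mem=87
  op8 P1: load  L0 → O/S on L0; bus (none); mem=90
  op9 P0: load  L1 → S/O on L1; bus BusRd; mem=0
  op10 P0: store L0 := 51 → M/I on L0; bus BusUpgr; mem=90
  op11 P0: load  L0 → M/I on L0; bus (none); mem=90
  op12 P1: store L0 := 36 → I/M on L0; bus BusRdX Flush; mem=51
  op13 P1: store L0 := 69 → I/M on L0; bus (none); mem=51
  op14 P0: load  L0 → S/O on L0; bus BusRd; mem=51
  op15 P1: load  L0 → S/O on L0; bus (none); mem=51
  op16 P1: load  L2 → O/S on L2; bus BusRd; mem=87
  op17 P1: store L1 := 62 → I/M on L1; bus BusUpgr; mem=0
  op18 P0: store L1 := 99 → M/I on L1; bus BusRdX Flush; mem=62
  op19 P1: store L2 := 62 → I/M on L2; bus BusUpgr Flush; mem=21
  op20 P0: load  L2 → S/O on L2; bus BusRd; mem=21
  op21 P1: store L0 := 31 → I/M on L0; bus BusUpgr; mem=51
  op22 P1: load  L0 → I/M on L0; bus (none); mem=51
  op23 P0: load  L2 → S/O on L2; bus (none); mem=21
  op24 P1: load  L2 → S/O on L2; bus (none); mem=21
  op25 P1: store L0 := 90 → I/M on L0; bus (none); mem=51
  op26 P0: store L0 := 22 → M/I on L0; bus BusRdX Flush; mem=90
  op27 P0: store L1 := 74 → M/I on L1; bus (none); mem=62
  op28 P0: store L2 := 49 → M/I on L2; bus BusUpgr Flush; mem=62
  op29 P0: load  L0 → M/I on L0; bus (none); mem=90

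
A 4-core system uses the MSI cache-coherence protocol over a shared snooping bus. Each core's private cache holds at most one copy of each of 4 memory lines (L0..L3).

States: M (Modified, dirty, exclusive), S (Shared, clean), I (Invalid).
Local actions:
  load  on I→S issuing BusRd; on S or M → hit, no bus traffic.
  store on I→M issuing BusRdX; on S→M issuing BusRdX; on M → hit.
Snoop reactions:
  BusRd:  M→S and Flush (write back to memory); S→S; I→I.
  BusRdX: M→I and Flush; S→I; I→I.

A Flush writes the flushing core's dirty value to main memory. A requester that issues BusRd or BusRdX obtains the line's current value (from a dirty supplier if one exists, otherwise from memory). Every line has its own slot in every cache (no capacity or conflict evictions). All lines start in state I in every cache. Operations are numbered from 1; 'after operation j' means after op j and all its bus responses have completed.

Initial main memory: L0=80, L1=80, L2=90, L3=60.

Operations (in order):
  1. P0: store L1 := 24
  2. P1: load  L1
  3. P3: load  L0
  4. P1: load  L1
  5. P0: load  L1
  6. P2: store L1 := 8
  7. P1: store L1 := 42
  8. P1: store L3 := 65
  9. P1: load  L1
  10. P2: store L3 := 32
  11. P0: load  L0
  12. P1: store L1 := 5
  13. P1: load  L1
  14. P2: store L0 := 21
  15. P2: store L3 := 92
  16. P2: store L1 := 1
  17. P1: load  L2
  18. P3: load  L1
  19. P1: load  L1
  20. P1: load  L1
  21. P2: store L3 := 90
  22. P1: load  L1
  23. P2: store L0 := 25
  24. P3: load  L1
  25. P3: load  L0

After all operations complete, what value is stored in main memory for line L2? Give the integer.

step 1: P0: store L1 := 24  ⟶  MIII  (L1)  txn=BusRdX  M[L1]=80
step 2: P1: load  L1  ⟶  SSII  (L1)  txn=BusRd+Flush  M[L1]=24
step 3: P3: load  L0  ⟶  IIIS  (L0)  txn=BusRd  M[L0]=80
step 4: P1: load  L1  ⟶  SSII  (L1)  txn=∅  M[L1]=24
step 5: P0: load  L1  ⟶  SSII  (L1)  txn=∅  M[L1]=24
step 6: P2: store L1 := 8  ⟶  IIMI  (L1)  txn=BusRdX  M[L1]=24
step 7: P1: store L1 := 42  ⟶  IMII  (L1)  txn=BusRdX+Flush  M[L1]=8
step 8: P1: store L3 := 65  ⟶  IMII  (L3)  txn=BusRdX  M[L3]=60
step 9: P1: load  L1  ⟶  IMII  (L1)  txn=∅  M[L1]=8
step 10: P2: store L3 := 32  ⟶  IIMI  (L3)  txn=BusRdX+Flush  M[L3]=65
step 11: P0: load  L0  ⟶  SIIS  (L0)  txn=BusRd  M[L0]=80
step 12: P1: store L1 := 5  ⟶  IMII  (L1)  txn=∅  M[L1]=8
step 13: P1: load  L1  ⟶  IMII  (L1)  txn=∅  M[L1]=8
step 14: P2: store L0 := 21  ⟶  IIMI  (L0)  txn=BusRdX  M[L0]=80
step 15: P2: store L3 := 92  ⟶  IIMI  (L3)  txn=∅  M[L3]=65
step 16: P2: store L1 := 1  ⟶  IIMI  (L1)  txn=BusRdX+Flush  M[L1]=5
step 17: P1: load  L2  ⟶  ISII  (L2)  txn=BusRd  M[L2]=90
step 18: P3: load  L1  ⟶  IISS  (L1)  txn=BusRd+Flush  M[L1]=1
step 19: P1: load  L1  ⟶  ISSS  (L1)  txn=BusRd  M[L1]=1
step 20: P1: load  L1  ⟶  ISSS  (L1)  txn=∅  M[L1]=1
step 21: P2: store L3 := 90  ⟶  IIMI  (L3)  txn=∅  M[L3]=65
step 22: P1: load  L1  ⟶  ISSS  (L1)  txn=∅  M[L1]=1
step 23: P2: store L0 := 25  ⟶  IIMI  (L0)  txn=∅  M[L0]=80
step 24: P3: load  L1  ⟶  ISSS  (L1)  txn=∅  M[L1]=1
step 25: P3: load  L0  ⟶  IISS  (L0)  txn=BusRd+Flush  M[L0]=25

memory[L2] = 90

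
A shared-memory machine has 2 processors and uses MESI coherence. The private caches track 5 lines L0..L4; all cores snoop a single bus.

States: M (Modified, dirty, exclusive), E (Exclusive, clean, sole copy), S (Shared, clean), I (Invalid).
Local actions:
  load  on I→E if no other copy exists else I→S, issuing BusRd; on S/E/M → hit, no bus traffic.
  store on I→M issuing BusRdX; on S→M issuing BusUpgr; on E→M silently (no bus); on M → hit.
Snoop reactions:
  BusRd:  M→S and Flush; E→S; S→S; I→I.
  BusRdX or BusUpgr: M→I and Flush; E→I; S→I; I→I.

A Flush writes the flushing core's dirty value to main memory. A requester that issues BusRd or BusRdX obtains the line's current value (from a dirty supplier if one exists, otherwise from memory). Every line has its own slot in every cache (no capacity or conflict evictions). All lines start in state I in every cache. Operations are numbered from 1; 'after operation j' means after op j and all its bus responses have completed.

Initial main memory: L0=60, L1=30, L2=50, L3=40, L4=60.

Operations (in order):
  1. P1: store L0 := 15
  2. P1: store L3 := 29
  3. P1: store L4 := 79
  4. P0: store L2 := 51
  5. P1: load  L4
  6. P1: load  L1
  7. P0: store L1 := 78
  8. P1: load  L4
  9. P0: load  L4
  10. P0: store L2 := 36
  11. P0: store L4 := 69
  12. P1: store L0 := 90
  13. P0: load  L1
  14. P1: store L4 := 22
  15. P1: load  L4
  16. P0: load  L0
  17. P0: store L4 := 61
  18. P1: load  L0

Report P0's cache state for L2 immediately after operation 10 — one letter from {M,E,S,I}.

step 1: P1: store L0 := 15  ⟶  IM  (L0)  txn=BusRdX  M[L0]=60
step 2: P1: store L3 := 29  ⟶  IM  (L3)  txn=BusRdX  M[L3]=40
step 3: P1: store L4 := 79  ⟶  IM  (L4)  txn=BusRdX  M[L4]=60
step 4: P0: store L2 := 51  ⟶  MI  (L2)  txn=BusRdX  M[L2]=50
step 5: P1: load  L4  ⟶  IM  (L4)  txn=∅  M[L4]=60
step 6: P1: load  L1  ⟶  IE  (L1)  txn=BusRd  M[L1]=30
step 7: P0: store L1 := 78  ⟶  MI  (L1)  txn=BusRdX  M[L1]=30
step 8: P1: load  L4  ⟶  IM  (L4)  txn=∅  M[L4]=60
step 9: P0: load  L4  ⟶  SS  (L4)  txn=BusRd+Flush  M[L4]=79
step 10: P0: store L2 := 36  ⟶  MI  (L2)  txn=∅  M[L2]=50
step 11: P0: store L4 := 69  ⟶  MI  (L4)  txn=BusUpgr  M[L4]=79
step 12: P1: store L0 := 90  ⟶  IM  (L0)  txn=∅  M[L0]=60
step 13: P0: load  L1  ⟶  MI  (L1)  txn=∅  M[L1]=30
step 14: P1: store L4 := 22  ⟶  IM  (L4)  txn=BusRdX+Flush  M[L4]=69
step 15: P1: load  L4  ⟶  IM  (L4)  txn=∅  M[L4]=69
step 16: P0: load  L0  ⟶  SS  (L0)  txn=BusRd+Flush  M[L0]=90
step 17: P0: store L4 := 61  ⟶  MI  (L4)  txn=BusRdX+Flush  M[L4]=22
step 18: P1: load  L0  ⟶  SS  (L0)  txn=∅  M[L0]=90

state = M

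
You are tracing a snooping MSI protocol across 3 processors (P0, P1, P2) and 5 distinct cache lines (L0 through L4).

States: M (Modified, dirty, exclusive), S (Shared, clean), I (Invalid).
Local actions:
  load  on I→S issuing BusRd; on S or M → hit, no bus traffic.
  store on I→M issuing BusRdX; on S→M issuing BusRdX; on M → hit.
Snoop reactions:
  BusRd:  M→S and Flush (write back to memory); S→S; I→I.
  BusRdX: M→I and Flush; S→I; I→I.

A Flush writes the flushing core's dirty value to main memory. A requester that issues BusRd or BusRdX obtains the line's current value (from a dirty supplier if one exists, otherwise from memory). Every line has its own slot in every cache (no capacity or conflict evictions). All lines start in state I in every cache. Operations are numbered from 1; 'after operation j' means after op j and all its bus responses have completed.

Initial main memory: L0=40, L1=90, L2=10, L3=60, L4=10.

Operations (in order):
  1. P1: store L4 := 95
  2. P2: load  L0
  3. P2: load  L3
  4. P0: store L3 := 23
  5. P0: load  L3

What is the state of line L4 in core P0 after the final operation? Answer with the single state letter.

  op1 P1: store L4 := 95 → I/M/I on L4; bus BusRdX; mem=10
  op2 P2: load  L0 → I/I/S on L0; bus BusRd; mem=40
  op3 P2: load  L3 → I/I/S on L3; bus BusRd; mem=60
  op4 P0: store L3 := 23 → M/I/I on L3; bus BusRdX; mem=60
  op5 P0: load  L3 → M/I/I on L3; bus (none); mem=60

state = I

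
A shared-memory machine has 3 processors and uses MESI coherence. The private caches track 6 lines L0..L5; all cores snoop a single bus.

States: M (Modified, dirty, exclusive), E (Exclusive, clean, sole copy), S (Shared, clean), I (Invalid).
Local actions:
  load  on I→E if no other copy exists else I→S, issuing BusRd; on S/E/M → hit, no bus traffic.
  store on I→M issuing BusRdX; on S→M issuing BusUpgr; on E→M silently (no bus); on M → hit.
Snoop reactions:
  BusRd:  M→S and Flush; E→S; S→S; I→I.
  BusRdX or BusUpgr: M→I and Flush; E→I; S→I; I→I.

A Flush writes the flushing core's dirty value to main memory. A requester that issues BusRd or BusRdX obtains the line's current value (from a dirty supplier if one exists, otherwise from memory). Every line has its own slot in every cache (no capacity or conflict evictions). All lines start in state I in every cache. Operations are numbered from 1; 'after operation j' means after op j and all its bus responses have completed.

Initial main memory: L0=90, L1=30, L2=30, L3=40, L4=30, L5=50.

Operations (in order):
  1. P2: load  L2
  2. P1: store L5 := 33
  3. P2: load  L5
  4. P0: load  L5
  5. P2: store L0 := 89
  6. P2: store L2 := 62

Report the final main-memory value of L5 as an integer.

memory[L5] = 33

[1] P2: load  L2 | P0:I, P1:I, P2:E(30) | bus: BusRd
[2] P1: store L5 := 33 | P0:I, P1:M(33), P2:I | bus: BusRdX
[3] P2: load  L5 | P0:I, P1:S(33), P2:S(33) | bus: BusRd,Flush
[4] P0: load  L5 | P0:S(33), P1:S(33), P2:S(33) | bus: BusRd
[5] P2: store L0 := 89 | P0:I, P1:I, P2:M(89) | bus: BusRdX
[6] P2: store L2 := 62 | P0:I, P1:I, P2:M(62) | bus: none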